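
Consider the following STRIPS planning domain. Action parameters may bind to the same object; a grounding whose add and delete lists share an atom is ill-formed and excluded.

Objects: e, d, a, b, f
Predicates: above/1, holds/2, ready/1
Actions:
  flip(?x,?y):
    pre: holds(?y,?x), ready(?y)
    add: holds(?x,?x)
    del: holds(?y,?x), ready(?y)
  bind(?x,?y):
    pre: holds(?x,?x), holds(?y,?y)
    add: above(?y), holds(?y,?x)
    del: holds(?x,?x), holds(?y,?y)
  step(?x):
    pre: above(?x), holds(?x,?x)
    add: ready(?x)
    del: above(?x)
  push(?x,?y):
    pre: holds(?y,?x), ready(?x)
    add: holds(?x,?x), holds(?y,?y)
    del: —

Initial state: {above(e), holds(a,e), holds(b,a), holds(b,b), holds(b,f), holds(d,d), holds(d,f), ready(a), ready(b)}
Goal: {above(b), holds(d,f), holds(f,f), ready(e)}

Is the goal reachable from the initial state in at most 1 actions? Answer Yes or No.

No

1. flip(e,a)  →  {above(e), holds(b,a), holds(b,b), holds(b,f), holds(d,d), holds(d,f), holds(e,e), ready(b)}
2. flip(f,b)  →  {above(e), holds(b,a), holds(b,b), holds(d,d), holds(d,f), holds(e,e), holds(f,f)}
3. bind(d,b)  →  {above(b), above(e), holds(b,a), holds(b,d), holds(d,f), holds(e,e), holds(f,f)}
4. step(e)  →  {above(b), holds(b,a), holds(b,d), holds(d,f), holds(e,e), holds(f,f), ready(e)}
optimal plan length = 4; 4 > 1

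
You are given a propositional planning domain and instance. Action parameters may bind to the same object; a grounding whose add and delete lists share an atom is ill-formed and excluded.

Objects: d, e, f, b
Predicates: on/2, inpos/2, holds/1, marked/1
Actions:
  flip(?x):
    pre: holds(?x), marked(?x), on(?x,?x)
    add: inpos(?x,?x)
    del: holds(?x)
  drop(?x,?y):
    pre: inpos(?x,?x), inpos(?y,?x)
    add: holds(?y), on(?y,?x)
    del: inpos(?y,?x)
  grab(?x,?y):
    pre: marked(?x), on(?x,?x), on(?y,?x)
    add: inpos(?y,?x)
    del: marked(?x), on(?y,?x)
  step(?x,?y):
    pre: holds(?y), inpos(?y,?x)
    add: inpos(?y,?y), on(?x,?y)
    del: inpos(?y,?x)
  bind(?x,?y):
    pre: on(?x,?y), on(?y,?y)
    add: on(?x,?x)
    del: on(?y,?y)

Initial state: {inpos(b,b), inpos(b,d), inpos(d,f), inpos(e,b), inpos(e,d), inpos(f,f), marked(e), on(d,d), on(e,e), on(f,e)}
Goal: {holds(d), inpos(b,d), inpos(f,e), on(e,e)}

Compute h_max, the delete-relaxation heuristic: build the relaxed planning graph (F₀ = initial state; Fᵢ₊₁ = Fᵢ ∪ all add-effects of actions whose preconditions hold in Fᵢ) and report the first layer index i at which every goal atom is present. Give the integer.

1

F0 = init (10 atoms)
F1 = F0 ∪ {holds(b), holds(d), holds(e), holds(f), inpos(e,e), inpos(f,e), on(b,b), on(d,f), on(e,b), on(f,f)}  (20 atoms)
goal ⊆ F1  ⇒  h_max = 1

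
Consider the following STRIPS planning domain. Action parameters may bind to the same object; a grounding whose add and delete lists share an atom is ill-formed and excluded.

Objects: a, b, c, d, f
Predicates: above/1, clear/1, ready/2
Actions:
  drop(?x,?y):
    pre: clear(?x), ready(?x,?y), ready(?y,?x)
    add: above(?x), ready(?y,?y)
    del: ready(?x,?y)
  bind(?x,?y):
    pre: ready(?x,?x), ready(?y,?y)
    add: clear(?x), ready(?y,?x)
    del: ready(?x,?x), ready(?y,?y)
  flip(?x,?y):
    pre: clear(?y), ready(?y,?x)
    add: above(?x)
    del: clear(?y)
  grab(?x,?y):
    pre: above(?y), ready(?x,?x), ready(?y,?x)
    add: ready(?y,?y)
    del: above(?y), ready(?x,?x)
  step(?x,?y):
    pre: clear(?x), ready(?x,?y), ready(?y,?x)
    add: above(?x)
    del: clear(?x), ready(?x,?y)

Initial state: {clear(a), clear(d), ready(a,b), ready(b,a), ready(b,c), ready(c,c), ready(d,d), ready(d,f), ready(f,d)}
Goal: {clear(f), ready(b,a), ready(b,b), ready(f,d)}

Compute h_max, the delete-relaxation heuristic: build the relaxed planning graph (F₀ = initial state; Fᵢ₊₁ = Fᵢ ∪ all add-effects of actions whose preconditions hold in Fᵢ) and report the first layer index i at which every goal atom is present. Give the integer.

2

F0 = init (9 atoms)
F1 = F0 ∪ {above(a), above(b), above(d), above(f), clear(c), ready(b,b), ready(c,d), ready(d,c), ready(f,f)}  (18 atoms)
F2 = F1 ∪ {above(c), clear(b), clear(f), ready(a,a), ready(b,d), ready(b,f), ready(c,b), ready(c,f), ready(d,b), ready(f,b), ready(f,c)}  (29 atoms)
goal ⊆ F2  ⇒  h_max = 2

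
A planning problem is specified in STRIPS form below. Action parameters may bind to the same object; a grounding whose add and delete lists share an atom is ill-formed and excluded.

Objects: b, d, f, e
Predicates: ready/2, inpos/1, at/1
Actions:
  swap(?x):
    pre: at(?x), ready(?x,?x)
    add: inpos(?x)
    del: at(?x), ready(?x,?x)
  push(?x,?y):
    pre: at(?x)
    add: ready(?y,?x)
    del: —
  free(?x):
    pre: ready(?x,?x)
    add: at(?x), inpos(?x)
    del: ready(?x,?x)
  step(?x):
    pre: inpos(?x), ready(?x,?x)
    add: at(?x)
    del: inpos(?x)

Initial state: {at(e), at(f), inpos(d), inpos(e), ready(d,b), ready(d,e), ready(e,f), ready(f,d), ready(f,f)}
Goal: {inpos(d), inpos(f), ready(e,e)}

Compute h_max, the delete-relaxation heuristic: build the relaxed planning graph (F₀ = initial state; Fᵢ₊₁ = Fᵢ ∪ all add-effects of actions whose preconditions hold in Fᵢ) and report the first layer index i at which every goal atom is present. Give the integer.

F0 = init (9 atoms)
F1 = F0 ∪ {inpos(f), ready(b,e), ready(b,f), ready(d,f), ready(e,e), ready(f,e)}  (15 atoms)
goal ⊆ F1  ⇒  h_max = 1

1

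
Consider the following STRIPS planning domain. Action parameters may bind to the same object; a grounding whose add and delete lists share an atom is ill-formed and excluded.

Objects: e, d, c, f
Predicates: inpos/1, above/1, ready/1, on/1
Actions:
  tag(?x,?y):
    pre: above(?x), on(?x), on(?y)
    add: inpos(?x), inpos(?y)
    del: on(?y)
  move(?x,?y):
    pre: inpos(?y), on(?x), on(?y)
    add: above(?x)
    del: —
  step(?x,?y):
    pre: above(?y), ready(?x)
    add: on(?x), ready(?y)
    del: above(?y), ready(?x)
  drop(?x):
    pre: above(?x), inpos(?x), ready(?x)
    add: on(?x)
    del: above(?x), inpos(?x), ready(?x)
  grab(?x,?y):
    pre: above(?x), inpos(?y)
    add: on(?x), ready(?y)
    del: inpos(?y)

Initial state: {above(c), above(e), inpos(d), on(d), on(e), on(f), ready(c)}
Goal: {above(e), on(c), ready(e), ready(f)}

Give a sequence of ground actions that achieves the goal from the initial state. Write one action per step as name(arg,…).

1. tag(e,f)  →  {above(c), above(e), inpos(d), inpos(e), inpos(f), on(d), on(e), ready(c)}
2. grab(e,e)  →  {above(c), above(e), inpos(d), inpos(f), on(d), on(e), ready(c), ready(e)}
3. grab(c,f)  →  {above(c), above(e), inpos(d), on(c), on(d), on(e), ready(c), ready(e), ready(f)}

tag(e,f); grab(e,e); grab(c,f)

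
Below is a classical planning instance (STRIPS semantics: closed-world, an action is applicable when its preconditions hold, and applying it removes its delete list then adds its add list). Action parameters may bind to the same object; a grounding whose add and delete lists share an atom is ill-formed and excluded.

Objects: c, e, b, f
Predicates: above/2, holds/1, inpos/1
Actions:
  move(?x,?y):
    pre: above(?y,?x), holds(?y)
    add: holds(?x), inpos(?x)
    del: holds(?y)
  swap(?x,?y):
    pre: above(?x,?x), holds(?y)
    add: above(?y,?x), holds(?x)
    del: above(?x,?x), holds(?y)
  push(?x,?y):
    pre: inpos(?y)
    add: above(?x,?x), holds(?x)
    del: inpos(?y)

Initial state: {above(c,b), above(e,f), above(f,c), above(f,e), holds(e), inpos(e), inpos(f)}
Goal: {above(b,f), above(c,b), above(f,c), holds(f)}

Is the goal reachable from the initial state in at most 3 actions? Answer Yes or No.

Yes

1. push(b,e)  →  {above(b,b), above(c,b), above(e,f), above(f,c), above(f,e), holds(b), holds(e), inpos(f)}
2. push(f,f)  →  {above(b,b), above(c,b), above(e,f), above(f,c), above(f,e), above(f,f), holds(b), holds(e), holds(f)}
3. swap(f,b)  →  {above(b,b), above(b,f), above(c,b), above(e,f), above(f,c), above(f,e), holds(e), holds(f)}
optimal plan length = 3; 3 ≤ 3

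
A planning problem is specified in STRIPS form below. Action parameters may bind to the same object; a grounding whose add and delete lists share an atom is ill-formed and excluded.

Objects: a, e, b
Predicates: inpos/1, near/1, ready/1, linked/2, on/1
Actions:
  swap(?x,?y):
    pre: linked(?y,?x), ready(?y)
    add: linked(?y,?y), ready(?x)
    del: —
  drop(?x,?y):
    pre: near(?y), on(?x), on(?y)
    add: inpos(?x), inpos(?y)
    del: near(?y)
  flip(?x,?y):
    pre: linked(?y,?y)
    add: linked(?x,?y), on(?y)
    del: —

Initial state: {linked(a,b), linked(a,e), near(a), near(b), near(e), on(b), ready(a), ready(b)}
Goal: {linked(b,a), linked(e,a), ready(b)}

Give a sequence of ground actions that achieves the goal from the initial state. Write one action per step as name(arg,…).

1. swap(e,a)  →  {linked(a,a), linked(a,b), linked(a,e), near(a), near(b), near(e), on(b), ready(a), ready(b), ready(e)}
2. flip(e,a)  →  {linked(a,a), linked(a,b), linked(a,e), linked(e,a), near(a), near(b), near(e), on(a), on(b), ready(a), ready(b), ready(e)}
3. flip(b,a)  →  {linked(a,a), linked(a,b), linked(a,e), linked(b,a), linked(e,a), near(a), near(b), near(e), on(a), on(b), ready(a), ready(b), ready(e)}

swap(e,a); flip(e,a); flip(b,a)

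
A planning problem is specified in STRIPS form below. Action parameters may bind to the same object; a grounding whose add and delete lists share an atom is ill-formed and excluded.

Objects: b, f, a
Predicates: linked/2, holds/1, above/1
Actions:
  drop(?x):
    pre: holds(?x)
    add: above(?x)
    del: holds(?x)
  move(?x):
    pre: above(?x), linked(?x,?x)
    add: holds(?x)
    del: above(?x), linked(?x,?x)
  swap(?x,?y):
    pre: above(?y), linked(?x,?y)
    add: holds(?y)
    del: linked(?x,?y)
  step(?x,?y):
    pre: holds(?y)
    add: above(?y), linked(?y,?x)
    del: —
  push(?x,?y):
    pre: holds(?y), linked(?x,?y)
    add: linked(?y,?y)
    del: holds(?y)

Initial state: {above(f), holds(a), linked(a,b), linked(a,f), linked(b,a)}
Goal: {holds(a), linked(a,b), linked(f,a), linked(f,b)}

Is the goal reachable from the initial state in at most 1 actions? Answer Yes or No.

No

1. swap(a,f)  →  {above(f), holds(a), holds(f), linked(a,b), linked(b,a)}
2. step(b,f)  →  {above(f), holds(a), holds(f), linked(a,b), linked(b,a), linked(f,b)}
3. step(a,f)  →  {above(f), holds(a), holds(f), linked(a,b), linked(b,a), linked(f,a), linked(f,b)}
optimal plan length = 3; 3 > 1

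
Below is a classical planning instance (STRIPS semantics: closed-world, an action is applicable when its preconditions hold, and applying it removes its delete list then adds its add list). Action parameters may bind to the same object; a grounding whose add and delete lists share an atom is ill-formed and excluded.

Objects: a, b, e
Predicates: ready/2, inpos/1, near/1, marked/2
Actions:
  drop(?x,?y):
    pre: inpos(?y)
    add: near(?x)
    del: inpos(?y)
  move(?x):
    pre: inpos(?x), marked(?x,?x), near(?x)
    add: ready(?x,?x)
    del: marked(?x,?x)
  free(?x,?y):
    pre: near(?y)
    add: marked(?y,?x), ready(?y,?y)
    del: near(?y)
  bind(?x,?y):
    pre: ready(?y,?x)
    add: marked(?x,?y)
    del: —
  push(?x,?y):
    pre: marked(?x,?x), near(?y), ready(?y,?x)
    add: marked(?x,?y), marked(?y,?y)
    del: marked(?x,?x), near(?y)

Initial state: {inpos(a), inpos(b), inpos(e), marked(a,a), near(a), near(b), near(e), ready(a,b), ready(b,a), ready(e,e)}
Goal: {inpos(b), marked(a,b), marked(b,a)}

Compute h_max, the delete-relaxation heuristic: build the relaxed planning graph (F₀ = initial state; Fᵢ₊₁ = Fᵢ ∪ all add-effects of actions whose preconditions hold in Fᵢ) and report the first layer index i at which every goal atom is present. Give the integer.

1

F0 = init (10 atoms)
F1 = F0 ∪ {marked(a,b), marked(a,e), marked(b,a), marked(b,b), marked(b,e), marked(e,a), marked(e,b), marked(e,e), ready(a,a), ready(b,b)}  (20 atoms)
goal ⊆ F1  ⇒  h_max = 1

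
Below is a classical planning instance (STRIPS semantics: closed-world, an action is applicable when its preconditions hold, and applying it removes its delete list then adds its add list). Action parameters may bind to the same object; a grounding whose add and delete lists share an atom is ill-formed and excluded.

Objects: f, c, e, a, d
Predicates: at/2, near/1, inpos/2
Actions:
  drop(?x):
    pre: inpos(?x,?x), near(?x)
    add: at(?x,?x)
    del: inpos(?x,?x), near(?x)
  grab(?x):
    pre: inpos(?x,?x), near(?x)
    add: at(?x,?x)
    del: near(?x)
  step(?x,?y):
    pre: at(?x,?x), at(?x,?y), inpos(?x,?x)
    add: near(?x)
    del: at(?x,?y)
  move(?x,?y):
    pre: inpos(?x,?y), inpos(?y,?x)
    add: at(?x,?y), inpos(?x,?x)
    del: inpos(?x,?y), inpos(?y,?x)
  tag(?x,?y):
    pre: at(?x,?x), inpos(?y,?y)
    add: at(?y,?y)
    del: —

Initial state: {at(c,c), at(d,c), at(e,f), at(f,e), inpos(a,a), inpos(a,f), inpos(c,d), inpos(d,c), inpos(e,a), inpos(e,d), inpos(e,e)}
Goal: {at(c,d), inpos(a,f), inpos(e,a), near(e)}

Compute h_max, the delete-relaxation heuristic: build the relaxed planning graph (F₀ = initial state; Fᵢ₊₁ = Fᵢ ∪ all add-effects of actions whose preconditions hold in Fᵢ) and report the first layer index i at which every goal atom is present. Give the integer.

2

F0 = init (11 atoms)
F1 = F0 ∪ {at(a,a), at(c,d), at(e,e), inpos(c,c), inpos(d,d)}  (16 atoms)
F2 = F1 ∪ {at(d,d), near(a), near(c), near(e)}  (20 atoms)
goal ⊆ F2  ⇒  h_max = 2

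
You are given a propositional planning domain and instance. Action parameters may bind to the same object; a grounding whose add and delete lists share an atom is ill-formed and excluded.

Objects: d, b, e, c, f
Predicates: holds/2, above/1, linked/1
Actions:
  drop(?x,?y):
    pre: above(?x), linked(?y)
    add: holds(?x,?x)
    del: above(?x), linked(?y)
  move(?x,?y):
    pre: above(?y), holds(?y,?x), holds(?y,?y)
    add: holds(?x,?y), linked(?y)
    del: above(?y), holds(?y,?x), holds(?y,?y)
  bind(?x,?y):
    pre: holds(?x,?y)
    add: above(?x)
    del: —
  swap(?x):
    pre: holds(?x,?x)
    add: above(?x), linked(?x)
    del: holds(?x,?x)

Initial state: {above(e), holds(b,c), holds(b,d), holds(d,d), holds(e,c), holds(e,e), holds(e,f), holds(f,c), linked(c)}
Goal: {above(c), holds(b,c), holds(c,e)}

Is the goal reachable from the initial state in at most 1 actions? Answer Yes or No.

1. move(c,e)  →  {holds(b,c), holds(b,d), holds(c,e), holds(d,d), holds(e,f), holds(f,c), linked(c), linked(e)}
2. bind(c,e)  →  {above(c), holds(b,c), holds(b,d), holds(c,e), holds(d,d), holds(e,f), holds(f,c), linked(c), linked(e)}
optimal plan length = 2; 2 > 1

No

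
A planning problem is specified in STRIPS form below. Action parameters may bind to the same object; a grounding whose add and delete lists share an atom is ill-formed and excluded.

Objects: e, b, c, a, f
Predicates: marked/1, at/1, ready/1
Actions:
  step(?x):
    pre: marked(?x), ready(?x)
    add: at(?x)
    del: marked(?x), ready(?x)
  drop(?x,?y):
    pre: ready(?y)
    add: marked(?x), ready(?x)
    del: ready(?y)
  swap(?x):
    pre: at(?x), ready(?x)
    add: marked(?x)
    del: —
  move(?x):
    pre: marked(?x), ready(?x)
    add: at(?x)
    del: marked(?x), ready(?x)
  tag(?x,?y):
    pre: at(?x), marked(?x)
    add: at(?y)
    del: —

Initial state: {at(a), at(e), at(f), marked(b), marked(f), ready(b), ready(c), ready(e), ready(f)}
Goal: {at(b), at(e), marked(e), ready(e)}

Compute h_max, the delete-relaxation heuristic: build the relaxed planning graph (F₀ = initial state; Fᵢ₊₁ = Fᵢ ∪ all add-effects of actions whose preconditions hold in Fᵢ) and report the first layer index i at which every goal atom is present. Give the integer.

1

F0 = init (9 atoms)
F1 = F0 ∪ {at(b), at(c), marked(a), marked(c), marked(e), ready(a)}  (15 atoms)
goal ⊆ F1  ⇒  h_max = 1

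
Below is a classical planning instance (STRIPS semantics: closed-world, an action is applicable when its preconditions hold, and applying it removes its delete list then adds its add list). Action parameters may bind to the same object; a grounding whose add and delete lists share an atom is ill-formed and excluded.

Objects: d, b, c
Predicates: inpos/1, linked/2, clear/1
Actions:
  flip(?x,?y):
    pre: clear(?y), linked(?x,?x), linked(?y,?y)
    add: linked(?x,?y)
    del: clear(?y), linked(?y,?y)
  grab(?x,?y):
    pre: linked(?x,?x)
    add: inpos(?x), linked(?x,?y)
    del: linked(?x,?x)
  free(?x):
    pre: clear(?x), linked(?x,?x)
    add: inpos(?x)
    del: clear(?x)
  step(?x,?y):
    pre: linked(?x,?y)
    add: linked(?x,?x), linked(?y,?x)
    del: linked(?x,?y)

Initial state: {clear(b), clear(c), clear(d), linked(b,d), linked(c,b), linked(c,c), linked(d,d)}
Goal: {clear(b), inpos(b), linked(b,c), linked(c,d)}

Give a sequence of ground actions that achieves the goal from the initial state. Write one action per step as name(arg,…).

flip(c,d); step(b,d); grab(b,c)

1. flip(c,d)  →  {clear(b), clear(c), linked(b,d), linked(c,b), linked(c,c), linked(c,d)}
2. step(b,d)  →  {clear(b), clear(c), linked(b,b), linked(c,b), linked(c,c), linked(c,d), linked(d,b)}
3. grab(b,c)  →  {clear(b), clear(c), inpos(b), linked(b,c), linked(c,b), linked(c,c), linked(c,d), linked(d,b)}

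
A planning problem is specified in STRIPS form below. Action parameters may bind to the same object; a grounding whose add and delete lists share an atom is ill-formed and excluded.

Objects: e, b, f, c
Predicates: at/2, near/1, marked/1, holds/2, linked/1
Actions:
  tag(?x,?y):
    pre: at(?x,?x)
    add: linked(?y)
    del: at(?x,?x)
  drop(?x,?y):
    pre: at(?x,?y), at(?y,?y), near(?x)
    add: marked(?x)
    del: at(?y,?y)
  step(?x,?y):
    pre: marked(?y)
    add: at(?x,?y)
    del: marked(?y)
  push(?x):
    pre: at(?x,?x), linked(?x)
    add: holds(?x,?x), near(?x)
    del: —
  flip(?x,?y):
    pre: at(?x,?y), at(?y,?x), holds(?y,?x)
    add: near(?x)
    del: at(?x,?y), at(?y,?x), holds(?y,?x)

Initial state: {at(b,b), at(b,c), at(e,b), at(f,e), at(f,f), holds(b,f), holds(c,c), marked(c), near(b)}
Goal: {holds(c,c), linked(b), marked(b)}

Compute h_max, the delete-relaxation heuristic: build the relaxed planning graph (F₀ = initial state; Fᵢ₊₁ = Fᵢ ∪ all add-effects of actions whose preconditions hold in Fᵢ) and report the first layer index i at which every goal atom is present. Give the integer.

1

F0 = init (9 atoms)
F1 = F0 ∪ {at(c,c), at(e,c), at(f,c), linked(b), linked(c), linked(e), linked(f), marked(b)}  (17 atoms)
goal ⊆ F1  ⇒  h_max = 1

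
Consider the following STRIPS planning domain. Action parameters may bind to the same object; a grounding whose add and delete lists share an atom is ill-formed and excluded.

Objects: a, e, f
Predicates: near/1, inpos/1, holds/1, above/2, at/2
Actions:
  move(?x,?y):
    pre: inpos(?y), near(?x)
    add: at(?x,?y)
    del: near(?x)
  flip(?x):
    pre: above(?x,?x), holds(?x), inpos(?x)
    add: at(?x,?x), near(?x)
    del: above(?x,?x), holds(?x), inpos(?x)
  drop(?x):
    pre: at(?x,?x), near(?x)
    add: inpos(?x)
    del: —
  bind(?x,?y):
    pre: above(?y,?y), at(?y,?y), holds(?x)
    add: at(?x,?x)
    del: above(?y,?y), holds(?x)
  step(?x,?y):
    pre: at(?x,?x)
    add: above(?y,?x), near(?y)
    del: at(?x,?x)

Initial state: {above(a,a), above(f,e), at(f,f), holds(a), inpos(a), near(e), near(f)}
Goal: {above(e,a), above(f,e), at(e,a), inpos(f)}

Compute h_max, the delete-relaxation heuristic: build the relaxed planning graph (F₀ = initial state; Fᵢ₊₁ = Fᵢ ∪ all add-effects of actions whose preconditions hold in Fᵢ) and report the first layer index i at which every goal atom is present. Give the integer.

2

F0 = init (7 atoms)
F1 = F0 ∪ {above(a,f), above(e,f), above(f,f), at(a,a), at(e,a), at(f,a), inpos(f), near(a)}  (15 atoms)
F2 = F1 ∪ {above(e,a), above(f,a), at(a,f), at(e,f)}  (19 atoms)
goal ⊆ F2  ⇒  h_max = 2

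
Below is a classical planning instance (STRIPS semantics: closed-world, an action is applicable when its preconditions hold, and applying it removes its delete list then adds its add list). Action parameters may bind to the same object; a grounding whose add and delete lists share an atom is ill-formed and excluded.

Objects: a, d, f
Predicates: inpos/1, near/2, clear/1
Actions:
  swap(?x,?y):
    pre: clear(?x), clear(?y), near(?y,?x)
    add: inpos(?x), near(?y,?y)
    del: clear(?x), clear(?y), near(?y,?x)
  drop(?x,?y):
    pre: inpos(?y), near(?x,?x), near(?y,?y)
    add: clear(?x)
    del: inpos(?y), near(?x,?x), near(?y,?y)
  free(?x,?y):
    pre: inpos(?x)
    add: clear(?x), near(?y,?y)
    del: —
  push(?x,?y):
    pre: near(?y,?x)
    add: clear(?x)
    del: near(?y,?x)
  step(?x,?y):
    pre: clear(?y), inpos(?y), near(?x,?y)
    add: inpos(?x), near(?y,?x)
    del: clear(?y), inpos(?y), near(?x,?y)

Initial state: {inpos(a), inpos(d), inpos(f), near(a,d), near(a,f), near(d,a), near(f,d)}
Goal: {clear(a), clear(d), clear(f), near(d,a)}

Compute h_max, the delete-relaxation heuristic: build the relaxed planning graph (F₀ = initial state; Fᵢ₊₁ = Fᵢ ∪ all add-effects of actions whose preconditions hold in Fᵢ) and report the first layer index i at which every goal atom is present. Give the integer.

1

F0 = init (7 atoms)
F1 = F0 ∪ {clear(a), clear(d), clear(f), near(a,a), near(d,d), near(f,f)}  (13 atoms)
goal ⊆ F1  ⇒  h_max = 1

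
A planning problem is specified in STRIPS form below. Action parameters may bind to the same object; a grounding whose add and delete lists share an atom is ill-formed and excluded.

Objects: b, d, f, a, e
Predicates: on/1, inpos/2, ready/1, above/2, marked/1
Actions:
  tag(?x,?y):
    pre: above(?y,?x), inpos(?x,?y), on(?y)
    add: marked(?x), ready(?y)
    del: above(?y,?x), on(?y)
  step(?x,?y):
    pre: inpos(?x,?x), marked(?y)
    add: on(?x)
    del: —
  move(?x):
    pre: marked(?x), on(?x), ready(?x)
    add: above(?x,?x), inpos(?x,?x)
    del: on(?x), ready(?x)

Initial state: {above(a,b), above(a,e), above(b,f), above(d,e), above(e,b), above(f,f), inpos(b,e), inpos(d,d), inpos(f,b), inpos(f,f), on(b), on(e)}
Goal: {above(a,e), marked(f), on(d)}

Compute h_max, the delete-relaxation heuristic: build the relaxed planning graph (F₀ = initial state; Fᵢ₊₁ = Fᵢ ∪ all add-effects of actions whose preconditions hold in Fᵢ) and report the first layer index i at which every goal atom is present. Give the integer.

F0 = init (12 atoms)
F1 = F0 ∪ {marked(b), marked(f), ready(b), ready(e)}  (16 atoms)
F2 = F1 ∪ {above(b,b), inpos(b,b), on(d), on(f)}  (20 atoms)
goal ⊆ F2  ⇒  h_max = 2

2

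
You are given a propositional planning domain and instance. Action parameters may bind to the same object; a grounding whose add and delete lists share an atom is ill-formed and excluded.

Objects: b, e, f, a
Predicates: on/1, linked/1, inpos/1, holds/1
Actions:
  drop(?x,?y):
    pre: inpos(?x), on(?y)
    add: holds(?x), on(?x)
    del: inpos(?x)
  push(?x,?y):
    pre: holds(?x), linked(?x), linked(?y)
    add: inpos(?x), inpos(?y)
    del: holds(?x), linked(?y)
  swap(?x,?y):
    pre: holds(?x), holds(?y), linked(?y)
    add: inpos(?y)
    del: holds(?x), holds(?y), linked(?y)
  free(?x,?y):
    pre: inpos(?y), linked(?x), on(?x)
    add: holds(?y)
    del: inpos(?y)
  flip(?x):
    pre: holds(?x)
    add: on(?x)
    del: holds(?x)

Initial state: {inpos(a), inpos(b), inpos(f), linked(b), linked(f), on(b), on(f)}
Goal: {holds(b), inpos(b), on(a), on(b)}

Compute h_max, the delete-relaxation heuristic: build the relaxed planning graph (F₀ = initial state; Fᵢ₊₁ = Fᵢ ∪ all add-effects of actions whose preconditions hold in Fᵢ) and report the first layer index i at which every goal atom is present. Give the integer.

F0 = init (7 atoms)
F1 = F0 ∪ {holds(a), holds(b), holds(f), on(a)}  (11 atoms)
goal ⊆ F1  ⇒  h_max = 1

1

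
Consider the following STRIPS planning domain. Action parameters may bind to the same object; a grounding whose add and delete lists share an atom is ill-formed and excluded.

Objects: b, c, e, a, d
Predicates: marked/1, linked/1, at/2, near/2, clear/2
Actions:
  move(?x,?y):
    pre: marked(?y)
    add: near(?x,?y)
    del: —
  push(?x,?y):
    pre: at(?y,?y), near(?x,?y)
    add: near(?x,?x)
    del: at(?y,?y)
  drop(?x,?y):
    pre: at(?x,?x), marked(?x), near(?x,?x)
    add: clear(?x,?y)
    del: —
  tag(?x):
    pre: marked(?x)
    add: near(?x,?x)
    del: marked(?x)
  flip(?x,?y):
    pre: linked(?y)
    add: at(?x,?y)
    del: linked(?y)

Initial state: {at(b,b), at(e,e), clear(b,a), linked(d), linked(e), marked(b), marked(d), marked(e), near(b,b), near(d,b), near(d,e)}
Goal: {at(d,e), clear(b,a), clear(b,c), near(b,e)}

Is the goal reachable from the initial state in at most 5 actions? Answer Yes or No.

Yes

1. move(b,e)  →  {at(b,b), at(e,e), clear(b,a), linked(d), linked(e), marked(b), marked(d), marked(e), near(b,b), near(b,e), near(d,b), near(d,e)}
2. drop(b,c)  →  {at(b,b), at(e,e), clear(b,a), clear(b,c), linked(d), linked(e), marked(b), marked(d), marked(e), near(b,b), near(b,e), near(d,b), near(d,e)}
3. flip(d,e)  →  {at(b,b), at(d,e), at(e,e), clear(b,a), clear(b,c), linked(d), marked(b), marked(d), marked(e), near(b,b), near(b,e), near(d,b), near(d,e)}
optimal plan length = 3; 3 ≤ 5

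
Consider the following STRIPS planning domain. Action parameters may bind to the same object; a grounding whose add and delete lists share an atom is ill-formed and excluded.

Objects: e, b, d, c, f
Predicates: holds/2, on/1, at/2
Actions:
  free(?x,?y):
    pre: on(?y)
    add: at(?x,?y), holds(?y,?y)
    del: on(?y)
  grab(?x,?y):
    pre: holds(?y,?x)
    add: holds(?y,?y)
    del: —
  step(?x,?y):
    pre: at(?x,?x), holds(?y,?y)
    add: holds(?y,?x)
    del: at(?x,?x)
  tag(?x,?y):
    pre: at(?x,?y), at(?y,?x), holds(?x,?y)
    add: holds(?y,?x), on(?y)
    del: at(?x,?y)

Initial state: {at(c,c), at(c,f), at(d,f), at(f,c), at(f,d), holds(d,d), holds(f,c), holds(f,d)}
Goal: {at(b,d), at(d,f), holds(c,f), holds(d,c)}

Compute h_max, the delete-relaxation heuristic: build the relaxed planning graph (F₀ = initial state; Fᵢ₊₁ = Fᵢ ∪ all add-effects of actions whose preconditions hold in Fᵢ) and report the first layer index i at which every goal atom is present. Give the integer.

F0 = init (8 atoms)
F1 = F0 ∪ {holds(c,f), holds(d,c), holds(d,f), holds(f,f), on(c), on(d)}  (14 atoms)
F2 = F1 ∪ {at(b,c), at(b,d), at(c,d), at(d,c), at(d,d), at(e,c), at(e,d), holds(c,c), on(f)}  (23 atoms)
goal ⊆ F2  ⇒  h_max = 2

2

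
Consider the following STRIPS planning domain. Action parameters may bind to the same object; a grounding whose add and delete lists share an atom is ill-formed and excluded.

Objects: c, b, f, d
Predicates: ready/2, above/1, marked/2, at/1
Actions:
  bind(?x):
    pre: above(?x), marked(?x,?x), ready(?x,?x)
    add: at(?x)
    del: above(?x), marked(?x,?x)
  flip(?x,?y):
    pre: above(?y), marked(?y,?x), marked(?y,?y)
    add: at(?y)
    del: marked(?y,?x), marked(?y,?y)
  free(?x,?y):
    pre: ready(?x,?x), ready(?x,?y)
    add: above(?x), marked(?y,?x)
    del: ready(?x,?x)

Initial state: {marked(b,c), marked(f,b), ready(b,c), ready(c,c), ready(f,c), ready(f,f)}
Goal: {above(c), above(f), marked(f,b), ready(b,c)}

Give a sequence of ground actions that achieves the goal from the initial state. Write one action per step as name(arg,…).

free(c,c); free(f,c)

1. free(c,c)  →  {above(c), marked(b,c), marked(c,c), marked(f,b), ready(b,c), ready(f,c), ready(f,f)}
2. free(f,c)  →  {above(c), above(f), marked(b,c), marked(c,c), marked(c,f), marked(f,b), ready(b,c), ready(f,c)}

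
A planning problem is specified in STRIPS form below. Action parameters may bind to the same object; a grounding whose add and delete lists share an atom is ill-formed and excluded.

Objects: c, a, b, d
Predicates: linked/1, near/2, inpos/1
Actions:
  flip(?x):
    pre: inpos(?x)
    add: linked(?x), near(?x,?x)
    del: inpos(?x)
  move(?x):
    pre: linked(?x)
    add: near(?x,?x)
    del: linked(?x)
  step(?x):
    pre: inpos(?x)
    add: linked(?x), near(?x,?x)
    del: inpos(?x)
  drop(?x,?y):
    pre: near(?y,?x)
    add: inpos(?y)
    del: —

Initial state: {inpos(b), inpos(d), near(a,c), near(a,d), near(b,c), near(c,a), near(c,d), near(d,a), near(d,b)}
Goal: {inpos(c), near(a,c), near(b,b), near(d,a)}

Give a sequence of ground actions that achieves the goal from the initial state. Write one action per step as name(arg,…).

1. flip(b)  →  {inpos(d), linked(b), near(a,c), near(a,d), near(b,b), near(b,c), near(c,a), near(c,d), near(d,a), near(d,b)}
2. drop(a,c)  →  {inpos(c), inpos(d), linked(b), near(a,c), near(a,d), near(b,b), near(b,c), near(c,a), near(c,d), near(d,a), near(d,b)}

flip(b); drop(a,c)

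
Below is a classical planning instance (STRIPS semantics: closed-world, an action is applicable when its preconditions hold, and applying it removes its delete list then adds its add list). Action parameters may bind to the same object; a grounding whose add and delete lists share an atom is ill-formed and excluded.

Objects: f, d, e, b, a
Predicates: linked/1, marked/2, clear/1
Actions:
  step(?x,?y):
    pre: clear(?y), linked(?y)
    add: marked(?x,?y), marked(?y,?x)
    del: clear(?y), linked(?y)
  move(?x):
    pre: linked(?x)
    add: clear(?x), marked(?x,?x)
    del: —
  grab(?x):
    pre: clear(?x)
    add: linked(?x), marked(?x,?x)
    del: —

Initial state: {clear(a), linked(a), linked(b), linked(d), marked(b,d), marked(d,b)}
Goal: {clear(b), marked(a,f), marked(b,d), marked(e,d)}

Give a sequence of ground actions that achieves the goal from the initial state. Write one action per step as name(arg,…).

step(f,a); move(d); step(e,d); move(b)

1. step(f,a)  →  {linked(b), linked(d), marked(a,f), marked(b,d), marked(d,b), marked(f,a)}
2. move(d)  →  {clear(d), linked(b), linked(d), marked(a,f), marked(b,d), marked(d,b), marked(d,d), marked(f,a)}
3. step(e,d)  →  {linked(b), marked(a,f), marked(b,d), marked(d,b), marked(d,d), marked(d,e), marked(e,d), marked(f,a)}
4. move(b)  →  {clear(b), linked(b), marked(a,f), marked(b,b), marked(b,d), marked(d,b), marked(d,d), marked(d,e), marked(e,d), marked(f,a)}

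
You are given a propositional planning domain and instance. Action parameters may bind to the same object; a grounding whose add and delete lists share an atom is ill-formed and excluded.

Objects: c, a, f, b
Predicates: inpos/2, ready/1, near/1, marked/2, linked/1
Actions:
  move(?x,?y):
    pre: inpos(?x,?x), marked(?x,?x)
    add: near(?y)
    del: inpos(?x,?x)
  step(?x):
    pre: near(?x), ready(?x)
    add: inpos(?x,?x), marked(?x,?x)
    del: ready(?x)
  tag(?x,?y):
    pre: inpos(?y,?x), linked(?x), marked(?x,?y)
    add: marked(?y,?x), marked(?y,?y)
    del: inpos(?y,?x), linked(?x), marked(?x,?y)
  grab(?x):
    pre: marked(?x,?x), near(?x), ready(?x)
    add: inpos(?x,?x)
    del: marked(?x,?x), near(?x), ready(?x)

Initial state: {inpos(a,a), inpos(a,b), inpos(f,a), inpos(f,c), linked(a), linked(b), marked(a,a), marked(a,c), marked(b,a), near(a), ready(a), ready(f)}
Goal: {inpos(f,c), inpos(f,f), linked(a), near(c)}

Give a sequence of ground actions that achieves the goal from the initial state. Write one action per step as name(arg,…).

move(a,c); step(a); move(a,f); step(f)

1. move(a,c)  →  {inpos(a,b), inpos(f,a), inpos(f,c), linked(a), linked(b), marked(a,a), marked(a,c), marked(b,a), near(a), near(c), ready(a), ready(f)}
2. step(a)  →  {inpos(a,a), inpos(a,b), inpos(f,a), inpos(f,c), linked(a), linked(b), marked(a,a), marked(a,c), marked(b,a), near(a), near(c), ready(f)}
3. move(a,f)  →  {inpos(a,b), inpos(f,a), inpos(f,c), linked(a), linked(b), marked(a,a), marked(a,c), marked(b,a), near(a), near(c), near(f), ready(f)}
4. step(f)  →  {inpos(a,b), inpos(f,a), inpos(f,c), inpos(f,f), linked(a), linked(b), marked(a,a), marked(a,c), marked(b,a), marked(f,f), near(a), near(c), near(f)}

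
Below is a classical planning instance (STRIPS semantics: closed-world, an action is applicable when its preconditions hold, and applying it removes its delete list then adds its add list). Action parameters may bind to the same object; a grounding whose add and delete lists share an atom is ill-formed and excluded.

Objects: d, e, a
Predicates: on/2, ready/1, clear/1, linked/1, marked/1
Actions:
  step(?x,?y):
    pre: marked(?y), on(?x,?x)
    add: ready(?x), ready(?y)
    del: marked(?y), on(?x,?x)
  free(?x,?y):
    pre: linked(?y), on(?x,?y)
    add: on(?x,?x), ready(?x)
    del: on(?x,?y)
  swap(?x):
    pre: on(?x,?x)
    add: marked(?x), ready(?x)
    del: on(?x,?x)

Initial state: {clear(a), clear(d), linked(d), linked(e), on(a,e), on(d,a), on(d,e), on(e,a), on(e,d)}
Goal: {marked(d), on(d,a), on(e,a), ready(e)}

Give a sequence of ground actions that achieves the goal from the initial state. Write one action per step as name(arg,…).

free(d,e); free(e,d); swap(d)

1. free(d,e)  →  {clear(a), clear(d), linked(d), linked(e), on(a,e), on(d,a), on(d,d), on(e,a), on(e,d), ready(d)}
2. free(e,d)  →  {clear(a), clear(d), linked(d), linked(e), on(a,e), on(d,a), on(d,d), on(e,a), on(e,e), ready(d), ready(e)}
3. swap(d)  →  {clear(a), clear(d), linked(d), linked(e), marked(d), on(a,e), on(d,a), on(e,a), on(e,e), ready(d), ready(e)}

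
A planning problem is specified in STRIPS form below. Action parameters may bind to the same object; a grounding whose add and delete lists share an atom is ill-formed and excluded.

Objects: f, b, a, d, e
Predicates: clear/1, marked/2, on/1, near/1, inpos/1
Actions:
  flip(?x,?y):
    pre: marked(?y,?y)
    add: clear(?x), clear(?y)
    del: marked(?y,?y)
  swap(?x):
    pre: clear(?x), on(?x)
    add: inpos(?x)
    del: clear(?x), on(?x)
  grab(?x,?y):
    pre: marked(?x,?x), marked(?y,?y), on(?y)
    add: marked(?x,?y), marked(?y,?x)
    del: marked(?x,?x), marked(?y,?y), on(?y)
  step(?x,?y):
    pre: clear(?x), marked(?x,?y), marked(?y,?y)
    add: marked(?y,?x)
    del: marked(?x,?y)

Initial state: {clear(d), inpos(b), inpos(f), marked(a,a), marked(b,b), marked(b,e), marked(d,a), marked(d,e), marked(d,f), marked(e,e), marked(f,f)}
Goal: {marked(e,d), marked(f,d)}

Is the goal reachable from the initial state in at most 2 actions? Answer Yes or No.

Yes

1. step(d,f)  →  {clear(d), inpos(b), inpos(f), marked(a,a), marked(b,b), marked(b,e), marked(d,a), marked(d,e), marked(e,e), marked(f,d), marked(f,f)}
2. step(d,e)  →  {clear(d), inpos(b), inpos(f), marked(a,a), marked(b,b), marked(b,e), marked(d,a), marked(e,d), marked(e,e), marked(f,d), marked(f,f)}
optimal plan length = 2; 2 ≤ 2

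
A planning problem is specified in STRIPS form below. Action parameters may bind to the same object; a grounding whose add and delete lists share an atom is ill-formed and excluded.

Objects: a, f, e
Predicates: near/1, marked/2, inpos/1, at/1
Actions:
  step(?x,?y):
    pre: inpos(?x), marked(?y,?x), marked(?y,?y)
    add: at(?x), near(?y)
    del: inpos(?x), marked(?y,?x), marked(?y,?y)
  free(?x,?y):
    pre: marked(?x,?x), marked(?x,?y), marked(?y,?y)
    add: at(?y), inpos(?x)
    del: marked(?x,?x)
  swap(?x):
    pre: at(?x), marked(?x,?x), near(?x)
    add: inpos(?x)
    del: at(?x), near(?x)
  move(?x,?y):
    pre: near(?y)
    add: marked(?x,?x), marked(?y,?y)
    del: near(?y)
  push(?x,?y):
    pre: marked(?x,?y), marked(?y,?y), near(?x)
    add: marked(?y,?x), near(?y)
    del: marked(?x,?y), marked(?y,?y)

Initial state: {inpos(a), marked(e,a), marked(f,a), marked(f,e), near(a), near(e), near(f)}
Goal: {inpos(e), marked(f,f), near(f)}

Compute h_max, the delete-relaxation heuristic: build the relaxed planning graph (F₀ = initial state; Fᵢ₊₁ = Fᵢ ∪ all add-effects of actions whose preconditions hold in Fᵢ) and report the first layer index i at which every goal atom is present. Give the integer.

F0 = init (7 atoms)
F1 = F0 ∪ {marked(a,a), marked(e,e), marked(f,f)}  (10 atoms)
F2 = F1 ∪ {at(a), at(e), at(f), inpos(e), inpos(f), marked(a,e), marked(a,f), marked(e,f)}  (18 atoms)
goal ⊆ F2  ⇒  h_max = 2

2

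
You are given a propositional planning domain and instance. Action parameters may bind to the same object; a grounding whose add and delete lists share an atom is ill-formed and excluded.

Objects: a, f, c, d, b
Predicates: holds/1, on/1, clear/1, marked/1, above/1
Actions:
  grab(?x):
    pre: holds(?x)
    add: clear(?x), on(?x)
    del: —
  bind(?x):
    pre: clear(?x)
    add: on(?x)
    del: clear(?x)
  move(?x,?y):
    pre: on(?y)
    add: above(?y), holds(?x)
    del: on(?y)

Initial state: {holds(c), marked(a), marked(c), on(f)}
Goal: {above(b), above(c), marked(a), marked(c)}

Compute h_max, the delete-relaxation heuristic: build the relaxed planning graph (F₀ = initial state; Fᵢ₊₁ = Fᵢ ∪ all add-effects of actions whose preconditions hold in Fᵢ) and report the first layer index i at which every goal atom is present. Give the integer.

3

F0 = init (4 atoms)
F1 = F0 ∪ {above(f), clear(c), holds(a), holds(b), holds(d), holds(f), on(c)}  (11 atoms)
F2 = F1 ∪ {above(c), clear(a), clear(b), clear(d), clear(f), on(a), on(b), on(d)}  (19 atoms)
F3 = F2 ∪ {above(a), above(b), above(d)}  (22 atoms)
goal ⊆ F3  ⇒  h_max = 3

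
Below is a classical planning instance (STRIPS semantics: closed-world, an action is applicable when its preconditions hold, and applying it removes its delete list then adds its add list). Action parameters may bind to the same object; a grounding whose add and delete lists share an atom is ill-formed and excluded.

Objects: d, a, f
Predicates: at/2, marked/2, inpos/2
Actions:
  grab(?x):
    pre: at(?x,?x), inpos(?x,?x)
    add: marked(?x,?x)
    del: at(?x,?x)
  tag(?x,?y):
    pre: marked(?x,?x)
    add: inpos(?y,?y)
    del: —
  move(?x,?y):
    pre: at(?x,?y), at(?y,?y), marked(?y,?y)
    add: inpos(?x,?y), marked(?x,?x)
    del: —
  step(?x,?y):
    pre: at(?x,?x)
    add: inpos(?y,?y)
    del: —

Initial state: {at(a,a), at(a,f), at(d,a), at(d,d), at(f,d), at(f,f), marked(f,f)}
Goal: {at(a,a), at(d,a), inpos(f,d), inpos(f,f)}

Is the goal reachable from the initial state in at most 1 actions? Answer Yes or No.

1. tag(f,f)  →  {at(a,a), at(a,f), at(d,a), at(d,d), at(f,d), at(f,f), inpos(f,f), marked(f,f)}
2. move(a,f)  →  {at(a,a), at(a,f), at(d,a), at(d,d), at(f,d), at(f,f), inpos(a,f), inpos(f,f), marked(a,a), marked(f,f)}
3. move(d,a)  →  {at(a,a), at(a,f), at(d,a), at(d,d), at(f,d), at(f,f), inpos(a,f), inpos(d,a), inpos(f,f), marked(a,a), marked(d,d), marked(f,f)}
4. move(f,d)  →  {at(a,a), at(a,f), at(d,a), at(d,d), at(f,d), at(f,f), inpos(a,f), inpos(d,a), inpos(f,d), inpos(f,f), marked(a,a), marked(d,d), marked(f,f)}
optimal plan length = 4; 4 > 1

No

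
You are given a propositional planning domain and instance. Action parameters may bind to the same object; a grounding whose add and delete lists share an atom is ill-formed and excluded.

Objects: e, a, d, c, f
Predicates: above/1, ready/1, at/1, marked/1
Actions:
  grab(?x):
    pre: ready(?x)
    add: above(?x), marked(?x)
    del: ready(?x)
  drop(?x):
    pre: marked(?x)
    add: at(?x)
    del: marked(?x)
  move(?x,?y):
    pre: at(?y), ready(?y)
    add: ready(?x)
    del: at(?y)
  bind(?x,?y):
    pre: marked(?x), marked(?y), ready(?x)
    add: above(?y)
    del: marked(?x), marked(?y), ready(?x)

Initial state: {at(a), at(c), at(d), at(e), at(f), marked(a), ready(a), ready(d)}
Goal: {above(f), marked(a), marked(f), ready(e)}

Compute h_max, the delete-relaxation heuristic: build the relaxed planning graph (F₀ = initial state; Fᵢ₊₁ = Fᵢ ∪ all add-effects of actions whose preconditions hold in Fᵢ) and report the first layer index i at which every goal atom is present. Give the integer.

2

F0 = init (8 atoms)
F1 = F0 ∪ {above(a), above(d), marked(d), ready(c), ready(e), ready(f)}  (14 atoms)
F2 = F1 ∪ {above(c), above(e), above(f), marked(c), marked(e), marked(f)}  (20 atoms)
goal ⊆ F2  ⇒  h_max = 2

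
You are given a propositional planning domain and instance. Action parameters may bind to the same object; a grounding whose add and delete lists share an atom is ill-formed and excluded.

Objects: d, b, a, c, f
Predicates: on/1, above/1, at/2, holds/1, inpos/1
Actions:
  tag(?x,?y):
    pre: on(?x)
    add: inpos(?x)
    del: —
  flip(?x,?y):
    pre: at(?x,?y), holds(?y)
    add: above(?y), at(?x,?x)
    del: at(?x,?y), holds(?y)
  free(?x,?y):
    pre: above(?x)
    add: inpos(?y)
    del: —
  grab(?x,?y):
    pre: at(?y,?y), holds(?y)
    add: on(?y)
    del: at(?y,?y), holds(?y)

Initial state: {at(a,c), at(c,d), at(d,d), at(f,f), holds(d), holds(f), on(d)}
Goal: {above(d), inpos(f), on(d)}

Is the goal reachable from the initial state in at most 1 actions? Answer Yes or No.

1. flip(c,d)  →  {above(d), at(a,c), at(c,c), at(d,d), at(f,f), holds(f), on(d)}
2. free(d,f)  →  {above(d), at(a,c), at(c,c), at(d,d), at(f,f), holds(f), inpos(f), on(d)}
optimal plan length = 2; 2 > 1

No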